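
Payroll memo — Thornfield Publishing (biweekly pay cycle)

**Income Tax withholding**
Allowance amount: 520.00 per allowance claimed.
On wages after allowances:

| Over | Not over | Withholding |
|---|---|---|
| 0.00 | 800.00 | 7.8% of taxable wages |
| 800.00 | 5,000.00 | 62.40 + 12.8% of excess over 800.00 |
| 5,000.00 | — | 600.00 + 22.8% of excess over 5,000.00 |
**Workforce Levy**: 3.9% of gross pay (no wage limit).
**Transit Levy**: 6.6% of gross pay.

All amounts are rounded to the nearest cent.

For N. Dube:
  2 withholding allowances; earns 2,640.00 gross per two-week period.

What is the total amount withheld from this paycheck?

442.00

Income Tax: taxable = 2,640.00 − 2×520.00 = 1,600.00
  62.40 + 12.8% × (1,600.00 − 800.00) = 62.40 + 12.8% × 800.00 = 164.80
Workforce Levy: 3.9% × 2,640.00 = 102.96
Transit Levy: 6.6% × 2,640.00 = 174.24
Total: 164.80 + 102.96 + 174.24 = 442.00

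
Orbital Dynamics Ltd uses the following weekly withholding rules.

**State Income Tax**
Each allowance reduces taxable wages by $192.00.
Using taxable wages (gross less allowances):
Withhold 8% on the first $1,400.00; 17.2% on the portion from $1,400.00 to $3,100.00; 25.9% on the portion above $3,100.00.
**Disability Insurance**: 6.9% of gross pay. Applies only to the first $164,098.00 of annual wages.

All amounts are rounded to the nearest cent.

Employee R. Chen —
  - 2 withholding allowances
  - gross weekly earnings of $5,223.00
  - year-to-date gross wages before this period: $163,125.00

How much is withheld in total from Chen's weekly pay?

State Income Tax: taxable = $5,223.00 − 2×$192.00 = $4,839.00
  $404.40 + 25.9% × ($4,839.00 − $3,100.00) = $404.40 + 25.9% × $1,739.00 = $854.80
Disability Insurance: cap $164,098.00 − YTD $163,125.00 = $973.00 subject; 6.9% × $973.00 = $67.14
Total: $854.80 + $67.14 = $921.94

$921.94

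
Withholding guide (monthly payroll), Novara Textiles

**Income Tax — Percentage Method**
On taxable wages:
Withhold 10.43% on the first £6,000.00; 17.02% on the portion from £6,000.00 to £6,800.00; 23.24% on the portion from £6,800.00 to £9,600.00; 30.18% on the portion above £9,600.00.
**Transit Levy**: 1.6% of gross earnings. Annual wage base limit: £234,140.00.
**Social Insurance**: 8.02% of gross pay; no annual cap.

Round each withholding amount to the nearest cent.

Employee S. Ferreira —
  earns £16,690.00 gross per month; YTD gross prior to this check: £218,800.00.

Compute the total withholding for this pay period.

£5,136.42

Income Tax: taxable = £16,690.00
  £1,412.68 + 30.18% × (£16,690.00 − £9,600.00) = £1,412.68 + 30.18% × £7,090.00 = £3,552.44
Transit Levy: cap £234,140.00 − YTD £218,800.00 = £15,340.00 subject; 1.6% × £15,340.00 = £245.44
Social Insurance: 8.02% × £16,690.00 = £1,338.54
Total: £3,552.44 + £245.44 + £1,338.54 = £5,136.42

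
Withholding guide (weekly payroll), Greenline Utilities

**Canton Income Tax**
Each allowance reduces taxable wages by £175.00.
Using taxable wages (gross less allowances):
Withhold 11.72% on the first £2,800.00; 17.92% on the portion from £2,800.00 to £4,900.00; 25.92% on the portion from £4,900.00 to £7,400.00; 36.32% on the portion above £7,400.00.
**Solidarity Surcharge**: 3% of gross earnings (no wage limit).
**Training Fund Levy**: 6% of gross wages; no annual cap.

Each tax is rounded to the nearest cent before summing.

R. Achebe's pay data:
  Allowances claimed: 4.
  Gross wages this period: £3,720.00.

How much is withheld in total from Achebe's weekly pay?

Canton Income Tax: taxable = £3,720.00 − 4×£175.00 = £3,020.00
  £328.16 + 17.92% × (£3,020.00 − £2,800.00) = £328.16 + 17.92% × £220.00 = £367.58
Solidarity Surcharge: 3% × £3,720.00 = £111.60
Training Fund Levy: 6% × £3,720.00 = £223.20
Total: £367.58 + £111.60 + £223.20 = £702.38

£702.38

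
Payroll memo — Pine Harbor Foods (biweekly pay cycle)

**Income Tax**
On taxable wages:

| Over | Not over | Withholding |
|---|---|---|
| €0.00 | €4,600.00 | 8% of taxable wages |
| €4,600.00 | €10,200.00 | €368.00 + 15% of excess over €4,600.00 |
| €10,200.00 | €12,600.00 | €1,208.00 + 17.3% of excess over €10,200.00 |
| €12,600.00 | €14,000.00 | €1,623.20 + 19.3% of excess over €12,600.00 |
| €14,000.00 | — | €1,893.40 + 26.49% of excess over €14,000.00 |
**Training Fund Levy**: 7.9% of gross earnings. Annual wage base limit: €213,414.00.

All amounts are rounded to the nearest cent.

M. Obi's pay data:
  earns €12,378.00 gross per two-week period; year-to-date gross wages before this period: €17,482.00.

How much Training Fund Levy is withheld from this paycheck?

€977.86

Training Fund Levy: 7.9% × €12,378.00 = €977.86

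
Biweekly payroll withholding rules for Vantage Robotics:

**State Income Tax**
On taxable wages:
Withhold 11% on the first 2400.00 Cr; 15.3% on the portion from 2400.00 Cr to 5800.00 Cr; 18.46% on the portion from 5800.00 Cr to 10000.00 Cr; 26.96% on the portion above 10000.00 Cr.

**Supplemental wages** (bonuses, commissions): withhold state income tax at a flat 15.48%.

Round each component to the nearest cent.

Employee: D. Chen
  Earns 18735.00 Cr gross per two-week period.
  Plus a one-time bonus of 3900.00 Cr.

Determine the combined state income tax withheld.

4518.20 Cr

State Income Tax: taxable = 18735.00 Cr
  1559.52 Cr + 26.96% × (18735.00 Cr − 10000.00 Cr) = 1559.52 Cr + 26.96% × 8735.00 Cr = 3914.48 Cr
Supplemental (15.48% flat on bonus): 15.48% × 3900.00 Cr = 603.72 Cr
Total state income tax: 3914.48 Cr + 603.72 Cr = 4518.20 Cr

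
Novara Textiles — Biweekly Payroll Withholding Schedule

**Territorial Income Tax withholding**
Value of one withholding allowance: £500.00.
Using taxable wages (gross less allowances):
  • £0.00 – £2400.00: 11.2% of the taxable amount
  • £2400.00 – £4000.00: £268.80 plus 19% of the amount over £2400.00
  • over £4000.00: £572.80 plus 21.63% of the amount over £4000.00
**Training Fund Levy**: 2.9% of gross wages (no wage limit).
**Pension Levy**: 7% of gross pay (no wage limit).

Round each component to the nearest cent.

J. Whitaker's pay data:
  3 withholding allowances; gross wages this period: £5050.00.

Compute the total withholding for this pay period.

£987.25

Territorial Income Tax: taxable = £5050.00 − 3×£500.00 = £3550.00
  £268.80 + 19% × (£3550.00 − £2400.00) = £268.80 + 19% × £1150.00 = £487.30
Training Fund Levy: 2.9% × £5050.00 = £146.45
Pension Levy: 7% × £5050.00 = £353.50
Total: £487.30 + £146.45 + £353.50 = £987.25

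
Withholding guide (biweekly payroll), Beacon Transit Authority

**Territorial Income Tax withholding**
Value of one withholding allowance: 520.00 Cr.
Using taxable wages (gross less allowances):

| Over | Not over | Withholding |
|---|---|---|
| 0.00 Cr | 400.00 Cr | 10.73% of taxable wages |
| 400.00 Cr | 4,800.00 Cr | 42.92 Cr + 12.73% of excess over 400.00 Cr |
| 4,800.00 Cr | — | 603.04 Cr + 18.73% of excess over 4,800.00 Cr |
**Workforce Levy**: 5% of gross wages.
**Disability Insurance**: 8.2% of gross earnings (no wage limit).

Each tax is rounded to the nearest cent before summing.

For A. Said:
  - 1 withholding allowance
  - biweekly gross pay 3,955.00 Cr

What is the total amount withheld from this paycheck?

951.34 Cr

Territorial Income Tax: taxable = 3,955.00 Cr − 1×520.00 Cr = 3,435.00 Cr
  42.92 Cr + 12.73% × (3,435.00 Cr − 400.00 Cr) = 42.92 Cr + 12.73% × 3,035.00 Cr = 429.28 Cr
Workforce Levy: 5% × 3,955.00 Cr = 197.75 Cr
Disability Insurance: 8.2% × 3,955.00 Cr = 324.31 Cr
Total: 429.28 Cr + 197.75 Cr + 324.31 Cr = 951.34 Cr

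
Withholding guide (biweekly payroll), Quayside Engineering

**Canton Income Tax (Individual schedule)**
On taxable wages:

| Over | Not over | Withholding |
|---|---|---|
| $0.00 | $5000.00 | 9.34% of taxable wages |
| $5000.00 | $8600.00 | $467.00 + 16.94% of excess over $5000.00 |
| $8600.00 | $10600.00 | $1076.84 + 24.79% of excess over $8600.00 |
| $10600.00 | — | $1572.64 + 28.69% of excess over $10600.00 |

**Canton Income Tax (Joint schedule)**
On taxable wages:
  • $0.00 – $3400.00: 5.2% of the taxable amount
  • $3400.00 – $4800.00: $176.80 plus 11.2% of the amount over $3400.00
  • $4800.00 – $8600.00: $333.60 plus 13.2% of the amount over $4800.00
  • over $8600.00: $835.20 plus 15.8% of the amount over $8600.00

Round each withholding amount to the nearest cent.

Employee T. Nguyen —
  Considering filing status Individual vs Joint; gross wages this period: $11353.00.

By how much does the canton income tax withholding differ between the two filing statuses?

Canton Income Tax (Individual): taxable = $11353.00
  $1572.64 + 28.69% × ($11353.00 − $10600.00) = $1572.64 + 28.69% × $753.00 = $1788.68
Canton Income Tax (Joint): taxable = $11353.00
  $835.20 + 15.8% × ($11353.00 − $8600.00) = $835.20 + 15.8% × $2753.00 = $1270.17
Difference: |$1788.68 − $1270.17| = $518.51 (higher under Individual)

$518.51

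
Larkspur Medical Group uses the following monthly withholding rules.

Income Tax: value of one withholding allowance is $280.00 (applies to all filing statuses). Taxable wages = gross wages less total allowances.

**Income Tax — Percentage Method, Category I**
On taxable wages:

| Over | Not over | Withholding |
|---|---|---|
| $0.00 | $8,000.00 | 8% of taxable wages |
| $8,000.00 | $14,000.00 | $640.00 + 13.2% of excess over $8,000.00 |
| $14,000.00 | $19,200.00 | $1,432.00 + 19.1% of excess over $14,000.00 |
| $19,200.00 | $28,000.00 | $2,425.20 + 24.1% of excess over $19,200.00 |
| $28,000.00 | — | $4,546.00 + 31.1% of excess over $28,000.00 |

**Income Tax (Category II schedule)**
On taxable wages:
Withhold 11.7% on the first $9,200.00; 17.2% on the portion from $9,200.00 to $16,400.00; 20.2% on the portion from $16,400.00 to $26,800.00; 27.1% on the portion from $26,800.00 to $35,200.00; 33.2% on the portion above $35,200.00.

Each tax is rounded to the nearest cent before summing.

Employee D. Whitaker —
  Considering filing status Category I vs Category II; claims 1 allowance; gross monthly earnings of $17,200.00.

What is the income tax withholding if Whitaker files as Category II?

$2,419.84

Income Tax (Category II): taxable = $17,200.00 − 1×$280.00 = $16,920.00
  $2,314.80 + 20.2% × ($16,920.00 − $16,400.00) = $2,314.80 + 20.2% × $520.00 = $2,419.84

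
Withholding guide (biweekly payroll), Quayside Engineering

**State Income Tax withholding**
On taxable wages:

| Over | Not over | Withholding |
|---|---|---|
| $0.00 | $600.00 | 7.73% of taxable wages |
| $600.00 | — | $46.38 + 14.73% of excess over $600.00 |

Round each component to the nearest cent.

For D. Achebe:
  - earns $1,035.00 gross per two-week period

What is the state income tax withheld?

State Income Tax: taxable = $1,035.00
  $46.38 + 14.73% × ($1,035.00 − $600.00) = $46.38 + 14.73% × $435.00 = $110.46

$110.46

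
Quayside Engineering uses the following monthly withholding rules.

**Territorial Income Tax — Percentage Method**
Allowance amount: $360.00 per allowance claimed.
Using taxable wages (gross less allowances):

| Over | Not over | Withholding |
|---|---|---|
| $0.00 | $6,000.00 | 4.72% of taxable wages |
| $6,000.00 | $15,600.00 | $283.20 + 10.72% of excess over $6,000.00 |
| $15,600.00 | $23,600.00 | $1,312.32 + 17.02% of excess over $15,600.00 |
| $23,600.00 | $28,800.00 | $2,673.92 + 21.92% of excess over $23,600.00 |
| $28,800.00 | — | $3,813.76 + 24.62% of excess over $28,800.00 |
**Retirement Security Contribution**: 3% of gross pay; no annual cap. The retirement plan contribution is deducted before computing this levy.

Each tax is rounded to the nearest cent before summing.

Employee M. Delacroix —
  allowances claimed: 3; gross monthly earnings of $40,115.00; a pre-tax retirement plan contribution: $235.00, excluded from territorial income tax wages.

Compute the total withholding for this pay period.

$7,472.16

Territorial Income Tax: taxable = $40,115.00 − $235.00 − 3×$360.00 = $38,800.00
  $3,813.76 + 24.62% × ($38,800.00 − $28,800.00) = $3,813.76 + 24.62% × $10,000.00 = $6,275.76
Retirement Security Contribution: 3% × $39,880.00 = $1,196.40
Total: $6,275.76 + $1,196.40 = $7,472.16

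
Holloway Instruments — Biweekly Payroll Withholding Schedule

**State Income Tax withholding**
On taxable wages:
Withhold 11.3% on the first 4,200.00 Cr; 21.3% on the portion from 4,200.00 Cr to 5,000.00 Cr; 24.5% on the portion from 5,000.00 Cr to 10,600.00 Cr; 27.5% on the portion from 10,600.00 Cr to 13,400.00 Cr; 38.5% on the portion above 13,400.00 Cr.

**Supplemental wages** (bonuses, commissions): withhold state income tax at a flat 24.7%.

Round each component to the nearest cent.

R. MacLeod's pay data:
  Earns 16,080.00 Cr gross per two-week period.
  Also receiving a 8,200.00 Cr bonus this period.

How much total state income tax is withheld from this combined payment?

State Income Tax: taxable = 16,080.00 Cr
  2,787.00 Cr + 38.5% × (16,080.00 Cr − 13,400.00 Cr) = 2,787.00 Cr + 38.5% × 2,680.00 Cr = 3,818.80 Cr
Supplemental (24.7% flat on bonus): 24.7% × 8,200.00 Cr = 2,025.40 Cr
Total state income tax: 3,818.80 Cr + 2,025.40 Cr = 5,844.20 Cr

5,844.20 Cr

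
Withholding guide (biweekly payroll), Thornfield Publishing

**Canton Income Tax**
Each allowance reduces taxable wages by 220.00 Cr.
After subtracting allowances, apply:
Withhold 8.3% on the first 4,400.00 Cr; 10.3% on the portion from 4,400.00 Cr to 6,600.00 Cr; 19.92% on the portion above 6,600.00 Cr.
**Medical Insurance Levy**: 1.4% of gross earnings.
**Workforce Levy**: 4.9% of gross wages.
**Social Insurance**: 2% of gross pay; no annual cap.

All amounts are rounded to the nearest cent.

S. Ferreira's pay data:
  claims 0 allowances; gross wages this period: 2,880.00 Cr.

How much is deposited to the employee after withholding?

2,401.92 Cr

Canton Income Tax: taxable = 2,880.00 Cr
  8.3% × 2,880.00 Cr = 239.04 Cr
Medical Insurance Levy: 1.4% × 2,880.00 Cr = 40.32 Cr
Workforce Levy: 4.9% × 2,880.00 Cr = 141.12 Cr
Social Insurance: 2% × 2,880.00 Cr = 57.60 Cr
Total withheld: 239.04 Cr + 40.32 Cr + 141.12 Cr + 57.60 Cr = 478.08 Cr
Net pay: 2,880.00 Cr − 478.08 Cr = 2,401.92 Cr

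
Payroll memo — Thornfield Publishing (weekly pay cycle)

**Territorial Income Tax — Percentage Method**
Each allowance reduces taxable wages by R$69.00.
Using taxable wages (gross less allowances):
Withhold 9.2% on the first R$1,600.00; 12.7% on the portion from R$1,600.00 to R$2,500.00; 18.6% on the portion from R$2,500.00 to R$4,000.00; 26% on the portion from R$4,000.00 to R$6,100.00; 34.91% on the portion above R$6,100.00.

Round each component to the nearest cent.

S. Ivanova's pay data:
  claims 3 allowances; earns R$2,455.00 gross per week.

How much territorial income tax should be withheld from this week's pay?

R$229.50

Territorial Income Tax: taxable = R$2,455.00 − 3×R$69.00 = R$2,248.00
  R$147.20 + 12.7% × (R$2,248.00 − R$1,600.00) = R$147.20 + 12.7% × R$648.00 = R$229.50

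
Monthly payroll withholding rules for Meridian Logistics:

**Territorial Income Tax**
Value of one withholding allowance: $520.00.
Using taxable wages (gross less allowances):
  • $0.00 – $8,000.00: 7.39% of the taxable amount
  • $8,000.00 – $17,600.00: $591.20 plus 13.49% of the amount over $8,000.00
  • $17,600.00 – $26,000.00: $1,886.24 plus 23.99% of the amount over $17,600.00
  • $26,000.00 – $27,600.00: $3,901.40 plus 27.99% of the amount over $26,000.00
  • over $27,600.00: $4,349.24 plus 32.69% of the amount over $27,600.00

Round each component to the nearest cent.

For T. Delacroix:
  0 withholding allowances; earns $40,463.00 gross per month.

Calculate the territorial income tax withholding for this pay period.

Territorial Income Tax: taxable = $40,463.00
  $4,349.24 + 32.69% × ($40,463.00 − $27,600.00) = $4,349.24 + 32.69% × $12,863.00 = $8,554.15

$8,554.15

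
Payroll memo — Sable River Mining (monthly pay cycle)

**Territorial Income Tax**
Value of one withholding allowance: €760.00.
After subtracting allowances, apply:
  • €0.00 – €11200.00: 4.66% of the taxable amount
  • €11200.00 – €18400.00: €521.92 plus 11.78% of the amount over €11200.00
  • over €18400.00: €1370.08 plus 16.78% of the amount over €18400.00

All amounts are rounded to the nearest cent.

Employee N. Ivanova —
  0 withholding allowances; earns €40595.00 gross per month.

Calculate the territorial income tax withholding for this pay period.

Territorial Income Tax: taxable = €40595.00
  €1370.08 + 16.78% × (€40595.00 − €18400.00) = €1370.08 + 16.78% × €22195.00 = €5094.40

€5094.40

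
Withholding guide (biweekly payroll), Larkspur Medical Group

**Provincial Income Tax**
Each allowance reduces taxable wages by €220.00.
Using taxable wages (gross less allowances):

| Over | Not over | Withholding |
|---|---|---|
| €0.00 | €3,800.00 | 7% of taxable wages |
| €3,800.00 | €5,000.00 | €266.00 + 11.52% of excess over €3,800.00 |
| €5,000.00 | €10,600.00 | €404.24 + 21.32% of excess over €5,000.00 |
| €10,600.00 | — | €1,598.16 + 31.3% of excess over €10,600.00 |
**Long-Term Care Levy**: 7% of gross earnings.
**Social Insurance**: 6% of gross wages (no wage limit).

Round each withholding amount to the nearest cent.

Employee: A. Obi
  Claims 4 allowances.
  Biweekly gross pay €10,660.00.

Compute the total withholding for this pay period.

Provincial Income Tax: taxable = €10,660.00 − 4×€220.00 = €9,780.00
  €404.24 + 21.32% × (€9,780.00 − €5,000.00) = €404.24 + 21.32% × €4,780.00 = €1,423.34
Long-Term Care Levy: 7% × €10,660.00 = €746.20
Social Insurance: 6% × €10,660.00 = €639.60
Total: €1,423.34 + €746.20 + €639.60 = €2,809.14

€2,809.14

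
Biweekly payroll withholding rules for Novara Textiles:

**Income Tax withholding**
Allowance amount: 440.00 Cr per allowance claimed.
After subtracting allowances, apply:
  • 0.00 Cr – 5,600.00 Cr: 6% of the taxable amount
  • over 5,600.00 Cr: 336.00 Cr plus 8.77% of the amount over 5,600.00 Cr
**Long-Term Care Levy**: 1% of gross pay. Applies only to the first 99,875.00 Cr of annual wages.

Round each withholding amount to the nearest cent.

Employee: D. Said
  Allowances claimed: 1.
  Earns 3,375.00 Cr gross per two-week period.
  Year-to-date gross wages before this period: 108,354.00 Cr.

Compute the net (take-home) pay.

3,198.90 Cr

Income Tax: taxable = 3,375.00 Cr − 1×440.00 Cr = 2,935.00 Cr
  6% × 2,935.00 Cr = 176.10 Cr
Long-Term Care Levy: YTD 108,354.00 Cr ≥ cap 99,875.00 Cr → 0.00 Cr
Total withheld: 176.10 Cr + 0.00 Cr = 176.10 Cr
Net pay: 3,375.00 Cr − 176.10 Cr = 3,198.90 Cr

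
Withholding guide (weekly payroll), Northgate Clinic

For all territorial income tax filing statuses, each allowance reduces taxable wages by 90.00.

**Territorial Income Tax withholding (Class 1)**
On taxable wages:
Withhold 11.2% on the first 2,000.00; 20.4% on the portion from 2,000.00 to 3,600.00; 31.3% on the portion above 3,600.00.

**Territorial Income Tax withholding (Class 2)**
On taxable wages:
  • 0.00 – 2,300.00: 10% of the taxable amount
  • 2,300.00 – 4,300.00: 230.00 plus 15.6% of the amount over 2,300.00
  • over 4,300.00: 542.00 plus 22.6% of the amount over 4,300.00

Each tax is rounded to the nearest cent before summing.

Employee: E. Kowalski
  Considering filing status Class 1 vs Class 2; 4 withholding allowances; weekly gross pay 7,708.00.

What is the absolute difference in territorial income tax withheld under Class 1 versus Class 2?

492.67

Territorial Income Tax (Class 1): taxable = 7,708.00 − 4×90.00 = 7,348.00
  550.40 + 31.3% × (7,348.00 − 3,600.00) = 550.40 + 31.3% × 3,748.00 = 1,723.52
Territorial Income Tax (Class 2): taxable = 7,708.00 − 4×90.00 = 7,348.00
  542.00 + 22.6% × (7,348.00 − 4,300.00) = 542.00 + 22.6% × 3,048.00 = 1,230.85
Difference: |1,723.52 − 1,230.85| = 492.67 (higher under Class 1)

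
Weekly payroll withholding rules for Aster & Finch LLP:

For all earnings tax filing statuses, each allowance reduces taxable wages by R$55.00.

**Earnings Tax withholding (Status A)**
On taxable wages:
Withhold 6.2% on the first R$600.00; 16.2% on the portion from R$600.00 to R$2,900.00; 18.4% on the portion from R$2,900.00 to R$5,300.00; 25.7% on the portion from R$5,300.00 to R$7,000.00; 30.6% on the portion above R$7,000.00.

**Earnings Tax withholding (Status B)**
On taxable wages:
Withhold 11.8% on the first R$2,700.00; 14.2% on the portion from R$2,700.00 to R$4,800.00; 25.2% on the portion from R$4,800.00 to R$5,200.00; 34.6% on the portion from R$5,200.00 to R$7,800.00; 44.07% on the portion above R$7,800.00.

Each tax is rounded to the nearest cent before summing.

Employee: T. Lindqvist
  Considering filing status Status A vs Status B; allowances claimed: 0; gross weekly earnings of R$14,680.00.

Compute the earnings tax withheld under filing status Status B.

R$4,649.22

Earnings Tax (Status B): taxable = R$14,680.00
  R$1,617.20 + 44.07% × (R$14,680.00 − R$7,800.00) = R$1,617.20 + 44.07% × R$6,880.00 = R$4,649.22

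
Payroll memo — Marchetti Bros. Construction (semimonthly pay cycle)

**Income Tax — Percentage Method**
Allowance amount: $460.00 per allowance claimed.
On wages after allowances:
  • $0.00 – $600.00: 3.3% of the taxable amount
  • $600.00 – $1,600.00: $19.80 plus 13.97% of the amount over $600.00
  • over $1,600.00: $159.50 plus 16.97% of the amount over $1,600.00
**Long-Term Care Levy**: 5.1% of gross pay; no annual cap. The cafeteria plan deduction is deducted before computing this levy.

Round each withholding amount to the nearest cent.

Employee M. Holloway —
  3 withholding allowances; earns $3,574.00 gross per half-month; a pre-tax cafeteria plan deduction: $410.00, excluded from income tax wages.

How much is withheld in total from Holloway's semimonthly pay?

$352.08

Income Tax: taxable = $3,574.00 − $410.00 − 3×$460.00 = $1,784.00
  $159.50 + 16.97% × ($1,784.00 − $1,600.00) = $159.50 + 16.97% × $184.00 = $190.72
Long-Term Care Levy: 5.1% × $3,164.00 = $161.36
Total: $190.72 + $161.36 = $352.08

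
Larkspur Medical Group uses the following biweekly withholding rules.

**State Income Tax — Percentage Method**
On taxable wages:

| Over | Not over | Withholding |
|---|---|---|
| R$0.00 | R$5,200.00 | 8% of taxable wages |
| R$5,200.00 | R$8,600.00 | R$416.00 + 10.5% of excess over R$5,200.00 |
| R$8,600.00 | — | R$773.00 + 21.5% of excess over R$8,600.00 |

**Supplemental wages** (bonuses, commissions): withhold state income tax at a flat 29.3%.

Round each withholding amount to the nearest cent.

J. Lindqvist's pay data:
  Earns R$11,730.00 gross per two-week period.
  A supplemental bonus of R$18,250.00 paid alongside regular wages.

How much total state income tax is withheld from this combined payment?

State Income Tax: taxable = R$11,730.00
  R$773.00 + 21.5% × (R$11,730.00 − R$8,600.00) = R$773.00 + 21.5% × R$3,130.00 = R$1,445.95
Supplemental (29.3% flat on bonus): 29.3% × R$18,250.00 = R$5,347.25
Total state income tax: R$1,445.95 + R$5,347.25 = R$6,793.20

R$6,793.20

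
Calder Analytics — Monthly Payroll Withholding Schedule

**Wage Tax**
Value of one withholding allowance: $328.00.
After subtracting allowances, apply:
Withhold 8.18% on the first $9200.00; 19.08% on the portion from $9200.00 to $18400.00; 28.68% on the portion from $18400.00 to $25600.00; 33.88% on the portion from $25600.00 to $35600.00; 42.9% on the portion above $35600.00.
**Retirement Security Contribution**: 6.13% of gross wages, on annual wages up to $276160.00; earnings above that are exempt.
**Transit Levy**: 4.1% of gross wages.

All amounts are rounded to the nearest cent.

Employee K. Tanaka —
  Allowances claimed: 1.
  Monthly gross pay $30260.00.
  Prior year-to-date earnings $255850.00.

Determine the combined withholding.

$8526.22

Wage Tax: taxable = $30260.00 − 1×$328.00 = $29932.00
  $4572.88 + 33.88% × ($29932.00 − $25600.00) = $4572.88 + 33.88% × $4332.00 = $6040.56
Retirement Security Contribution: cap $276160.00 − YTD $255850.00 = $20310.00 subject; 6.13% × $20310.00 = $1245.00
Transit Levy: 4.1% × $30260.00 = $1240.66
Total: $6040.56 + $1245.00 + $1240.66 = $8526.22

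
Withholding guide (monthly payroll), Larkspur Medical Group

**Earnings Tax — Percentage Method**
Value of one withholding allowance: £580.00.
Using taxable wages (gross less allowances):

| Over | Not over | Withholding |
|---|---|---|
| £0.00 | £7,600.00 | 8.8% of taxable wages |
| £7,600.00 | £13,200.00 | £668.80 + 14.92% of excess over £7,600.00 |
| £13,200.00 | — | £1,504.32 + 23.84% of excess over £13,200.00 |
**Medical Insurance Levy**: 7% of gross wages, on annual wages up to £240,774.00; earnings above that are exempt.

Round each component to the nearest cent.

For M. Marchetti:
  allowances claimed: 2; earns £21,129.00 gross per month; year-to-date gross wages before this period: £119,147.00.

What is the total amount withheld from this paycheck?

Earnings Tax: taxable = £21,129.00 − 2×£580.00 = £19,969.00
  £1,504.32 + 23.84% × (£19,969.00 − £13,200.00) = £1,504.32 + 23.84% × £6,769.00 = £3,118.05
Medical Insurance Levy: 7% × £21,129.00 = £1,479.03
Total: £3,118.05 + £1,479.03 = £4,597.08

£4,597.08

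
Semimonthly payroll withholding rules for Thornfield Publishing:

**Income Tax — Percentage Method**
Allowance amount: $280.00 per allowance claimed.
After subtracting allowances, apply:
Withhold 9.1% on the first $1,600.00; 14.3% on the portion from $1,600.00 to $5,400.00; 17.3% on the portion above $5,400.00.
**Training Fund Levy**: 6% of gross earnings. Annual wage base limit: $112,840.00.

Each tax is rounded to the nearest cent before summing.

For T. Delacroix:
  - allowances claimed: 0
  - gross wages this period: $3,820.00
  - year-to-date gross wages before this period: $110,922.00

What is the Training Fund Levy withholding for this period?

Training Fund Levy: cap $112,840.00 − YTD $110,922.00 = $1,918.00 subject; 6% × $1,918.00 = $115.08

$115.08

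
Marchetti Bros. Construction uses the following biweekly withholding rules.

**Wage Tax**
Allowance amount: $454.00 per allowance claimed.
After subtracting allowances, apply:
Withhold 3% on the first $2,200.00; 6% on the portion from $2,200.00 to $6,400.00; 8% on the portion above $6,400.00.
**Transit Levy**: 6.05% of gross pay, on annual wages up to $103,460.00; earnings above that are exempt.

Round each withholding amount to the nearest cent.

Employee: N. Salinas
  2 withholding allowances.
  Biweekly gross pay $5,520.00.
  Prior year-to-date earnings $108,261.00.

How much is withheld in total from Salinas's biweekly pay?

Wage Tax: taxable = $5,520.00 − 2×$454.00 = $4,612.00
  $66.00 + 6% × ($4,612.00 − $2,200.00) = $66.00 + 6% × $2,412.00 = $210.72
Transit Levy: YTD $108,261.00 ≥ cap $103,460.00 → $0.00
Total: $210.72 + $0.00 = $210.72

$210.72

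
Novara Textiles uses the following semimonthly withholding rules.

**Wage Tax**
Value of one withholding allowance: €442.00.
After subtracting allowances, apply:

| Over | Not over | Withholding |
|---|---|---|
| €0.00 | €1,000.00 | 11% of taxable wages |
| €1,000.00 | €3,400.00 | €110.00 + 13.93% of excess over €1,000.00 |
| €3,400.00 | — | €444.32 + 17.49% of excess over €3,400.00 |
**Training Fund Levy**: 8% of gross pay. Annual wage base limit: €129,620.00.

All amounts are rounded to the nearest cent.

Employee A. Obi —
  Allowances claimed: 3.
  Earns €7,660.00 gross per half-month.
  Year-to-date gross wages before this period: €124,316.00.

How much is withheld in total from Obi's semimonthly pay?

Wage Tax: taxable = €7,660.00 − 3×€442.00 = €6,334.00
  €444.32 + 17.49% × (€6,334.00 − €3,400.00) = €444.32 + 17.49% × €2,934.00 = €957.48
Training Fund Levy: cap €129,620.00 − YTD €124,316.00 = €5,304.00 subject; 8% × €5,304.00 = €424.32
Total: €957.48 + €424.32 = €1,381.80

€1,381.80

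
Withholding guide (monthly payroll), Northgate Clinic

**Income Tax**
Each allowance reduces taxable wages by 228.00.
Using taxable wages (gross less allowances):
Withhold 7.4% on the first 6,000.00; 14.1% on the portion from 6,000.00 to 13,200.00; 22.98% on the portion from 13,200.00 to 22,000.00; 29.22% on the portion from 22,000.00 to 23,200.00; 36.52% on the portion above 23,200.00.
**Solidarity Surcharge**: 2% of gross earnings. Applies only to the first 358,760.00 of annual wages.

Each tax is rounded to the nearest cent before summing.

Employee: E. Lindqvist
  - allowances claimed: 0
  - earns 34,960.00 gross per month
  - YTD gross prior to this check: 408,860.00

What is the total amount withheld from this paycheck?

Income Tax: taxable = 34,960.00
  3,832.08 + 36.52% × (34,960.00 − 23,200.00) = 3,832.08 + 36.52% × 11,760.00 = 8,126.83
Solidarity Surcharge: YTD 408,860.00 ≥ cap 358,760.00 → 0.00
Total: 8,126.83 + 0.00 = 8,126.83

8,126.83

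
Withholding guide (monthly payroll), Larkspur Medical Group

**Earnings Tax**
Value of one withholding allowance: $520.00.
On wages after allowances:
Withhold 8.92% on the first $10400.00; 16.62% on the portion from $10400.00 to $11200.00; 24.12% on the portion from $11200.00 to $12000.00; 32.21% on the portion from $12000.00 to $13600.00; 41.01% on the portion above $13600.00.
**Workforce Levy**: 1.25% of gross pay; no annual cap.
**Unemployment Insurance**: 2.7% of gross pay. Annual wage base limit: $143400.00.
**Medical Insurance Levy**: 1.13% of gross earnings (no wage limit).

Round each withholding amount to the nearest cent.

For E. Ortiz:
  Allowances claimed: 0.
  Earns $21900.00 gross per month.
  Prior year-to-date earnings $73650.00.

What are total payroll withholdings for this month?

$6285.31

Earnings Tax: taxable = $21900.00
  $1768.96 + 41.01% × ($21900.00 − $13600.00) = $1768.96 + 41.01% × $8300.00 = $5172.79
Workforce Levy: 1.25% × $21900.00 = $273.75
Unemployment Insurance: 2.7% × $21900.00 = $591.30
Medical Insurance Levy: 1.13% × $21900.00 = $247.47
Total: $5172.79 + $273.75 + $591.30 + $247.47 = $6285.31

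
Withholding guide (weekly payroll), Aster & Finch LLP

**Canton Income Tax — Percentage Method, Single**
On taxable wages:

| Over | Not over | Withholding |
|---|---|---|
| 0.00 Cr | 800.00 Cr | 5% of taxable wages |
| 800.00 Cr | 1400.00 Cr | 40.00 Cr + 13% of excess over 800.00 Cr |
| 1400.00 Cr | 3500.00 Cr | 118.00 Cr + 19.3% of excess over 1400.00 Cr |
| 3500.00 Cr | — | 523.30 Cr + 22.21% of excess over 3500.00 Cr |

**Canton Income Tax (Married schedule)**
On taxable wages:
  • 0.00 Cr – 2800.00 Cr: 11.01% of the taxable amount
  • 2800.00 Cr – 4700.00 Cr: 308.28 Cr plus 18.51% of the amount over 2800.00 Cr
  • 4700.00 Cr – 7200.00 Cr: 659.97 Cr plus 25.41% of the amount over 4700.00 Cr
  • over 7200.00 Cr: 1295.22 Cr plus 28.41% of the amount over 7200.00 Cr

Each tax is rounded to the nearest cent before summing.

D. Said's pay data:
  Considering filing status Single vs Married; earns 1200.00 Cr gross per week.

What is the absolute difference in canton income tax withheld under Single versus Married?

40.12 Cr

Canton Income Tax (Single): taxable = 1200.00 Cr
  40.00 Cr + 13% × (1200.00 Cr − 800.00 Cr) = 40.00 Cr + 13% × 400.00 Cr = 92.00 Cr
Canton Income Tax (Married): taxable = 1200.00 Cr
  11.01% × 1200.00 Cr = 132.12 Cr
Difference: |92.00 Cr − 132.12 Cr| = 40.12 Cr (higher under Married)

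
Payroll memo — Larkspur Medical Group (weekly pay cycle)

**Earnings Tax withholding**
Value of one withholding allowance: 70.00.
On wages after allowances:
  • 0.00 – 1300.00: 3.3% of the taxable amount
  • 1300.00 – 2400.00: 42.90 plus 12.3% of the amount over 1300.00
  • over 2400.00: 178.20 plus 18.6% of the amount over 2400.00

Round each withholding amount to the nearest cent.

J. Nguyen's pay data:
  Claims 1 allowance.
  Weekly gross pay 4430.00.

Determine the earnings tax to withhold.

542.76

Earnings Tax: taxable = 4430.00 − 1×70.00 = 4360.00
  178.20 + 18.6% × (4360.00 − 2400.00) = 178.20 + 18.6% × 1960.00 = 542.76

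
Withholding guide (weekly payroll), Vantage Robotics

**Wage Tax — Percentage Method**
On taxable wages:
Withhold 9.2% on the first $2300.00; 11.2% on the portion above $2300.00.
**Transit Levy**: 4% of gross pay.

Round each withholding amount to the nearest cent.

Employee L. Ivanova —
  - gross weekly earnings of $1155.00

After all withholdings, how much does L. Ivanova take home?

Wage Tax: taxable = $1155.00
  9.2% × $1155.00 = $106.26
Transit Levy: 4% × $1155.00 = $46.20
Total withheld: $106.26 + $46.20 = $152.46
Net pay: $1155.00 − $152.46 = $1002.54

$1002.54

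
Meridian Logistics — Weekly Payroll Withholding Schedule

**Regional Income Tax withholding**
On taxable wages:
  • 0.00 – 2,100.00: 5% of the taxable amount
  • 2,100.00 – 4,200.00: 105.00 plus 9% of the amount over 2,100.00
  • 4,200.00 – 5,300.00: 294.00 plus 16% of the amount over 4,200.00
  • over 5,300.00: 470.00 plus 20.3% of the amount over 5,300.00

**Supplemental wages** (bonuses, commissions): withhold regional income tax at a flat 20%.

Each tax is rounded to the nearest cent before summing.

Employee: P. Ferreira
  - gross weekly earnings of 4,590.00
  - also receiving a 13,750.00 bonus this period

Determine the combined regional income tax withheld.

Regional Income Tax: taxable = 4,590.00
  294.00 + 16% × (4,590.00 − 4,200.00) = 294.00 + 16% × 390.00 = 356.40
Supplemental (20% flat on bonus): 20% × 13,750.00 = 2,750.00
Total regional income tax: 356.40 + 2,750.00 = 3,106.40

3,106.40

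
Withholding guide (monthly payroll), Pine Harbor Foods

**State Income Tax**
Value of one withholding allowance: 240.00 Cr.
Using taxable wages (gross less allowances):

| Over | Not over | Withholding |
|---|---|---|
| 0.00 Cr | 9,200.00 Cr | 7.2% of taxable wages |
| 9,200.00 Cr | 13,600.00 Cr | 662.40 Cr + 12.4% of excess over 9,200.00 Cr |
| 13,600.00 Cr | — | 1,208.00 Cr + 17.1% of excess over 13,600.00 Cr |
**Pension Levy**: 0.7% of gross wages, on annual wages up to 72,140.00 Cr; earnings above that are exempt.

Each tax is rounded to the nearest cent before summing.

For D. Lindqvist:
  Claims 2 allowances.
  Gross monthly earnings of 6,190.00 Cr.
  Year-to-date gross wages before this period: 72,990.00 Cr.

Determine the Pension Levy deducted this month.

Pension Levy: YTD 72,990.00 Cr ≥ cap 72,140.00 Cr → 0.00 Cr

0.00 Cr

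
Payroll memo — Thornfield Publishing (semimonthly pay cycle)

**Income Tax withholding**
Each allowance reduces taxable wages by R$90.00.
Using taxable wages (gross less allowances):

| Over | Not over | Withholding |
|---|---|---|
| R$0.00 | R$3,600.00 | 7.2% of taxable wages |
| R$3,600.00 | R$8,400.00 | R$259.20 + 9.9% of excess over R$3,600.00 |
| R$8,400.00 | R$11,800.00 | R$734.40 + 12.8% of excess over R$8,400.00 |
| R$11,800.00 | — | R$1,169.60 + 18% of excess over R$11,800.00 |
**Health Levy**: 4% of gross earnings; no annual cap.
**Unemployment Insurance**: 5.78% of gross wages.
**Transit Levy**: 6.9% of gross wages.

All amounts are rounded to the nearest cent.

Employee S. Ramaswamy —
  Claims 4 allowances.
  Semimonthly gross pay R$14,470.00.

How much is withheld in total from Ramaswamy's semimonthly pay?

Income Tax: taxable = R$14,470.00 − 4×R$90.00 = R$14,110.00
  R$1,169.60 + 18% × (R$14,110.00 − R$11,800.00) = R$1,169.60 + 18% × R$2,310.00 = R$1,585.40
Health Levy: 4% × R$14,470.00 = R$578.80
Unemployment Insurance: 5.78% × R$14,470.00 = R$836.37
Transit Levy: 6.9% × R$14,470.00 = R$998.43
Total: R$1,585.40 + R$578.80 + R$836.37 + R$998.43 = R$3,999.00

R$3,999.00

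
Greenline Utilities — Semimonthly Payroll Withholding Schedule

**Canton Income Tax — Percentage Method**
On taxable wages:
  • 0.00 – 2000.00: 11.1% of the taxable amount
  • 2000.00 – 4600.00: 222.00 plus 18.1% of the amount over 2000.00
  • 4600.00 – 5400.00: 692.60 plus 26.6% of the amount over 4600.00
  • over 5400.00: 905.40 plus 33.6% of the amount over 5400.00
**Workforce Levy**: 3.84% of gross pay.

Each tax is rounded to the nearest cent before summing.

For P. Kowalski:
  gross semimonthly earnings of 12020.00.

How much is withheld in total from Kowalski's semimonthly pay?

Canton Income Tax: taxable = 12020.00
  905.40 + 33.6% × (12020.00 − 5400.00) = 905.40 + 33.6% × 6620.00 = 3129.72
Workforce Levy: 3.84% × 12020.00 = 461.57
Total: 3129.72 + 461.57 = 3591.29

3591.29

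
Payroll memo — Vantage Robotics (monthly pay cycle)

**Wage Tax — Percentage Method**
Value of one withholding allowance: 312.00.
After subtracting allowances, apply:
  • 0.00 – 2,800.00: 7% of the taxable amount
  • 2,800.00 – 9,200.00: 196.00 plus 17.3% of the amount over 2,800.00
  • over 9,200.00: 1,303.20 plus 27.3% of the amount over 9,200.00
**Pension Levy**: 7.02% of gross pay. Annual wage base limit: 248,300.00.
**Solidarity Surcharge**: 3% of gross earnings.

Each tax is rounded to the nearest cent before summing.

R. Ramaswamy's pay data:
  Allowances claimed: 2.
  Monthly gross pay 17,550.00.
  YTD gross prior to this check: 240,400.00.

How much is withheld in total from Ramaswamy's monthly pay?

Wage Tax: taxable = 17,550.00 − 2×312.00 = 16,926.00
  1,303.20 + 27.3% × (16,926.00 − 9,200.00) = 1,303.20 + 27.3% × 7,726.00 = 3,412.40
Pension Levy: cap 248,300.00 − YTD 240,400.00 = 7,900.00 subject; 7.02% × 7,900.00 = 554.58
Solidarity Surcharge: 3% × 17,550.00 = 526.50
Total: 3,412.40 + 554.58 + 526.50 = 4,493.48

4,493.48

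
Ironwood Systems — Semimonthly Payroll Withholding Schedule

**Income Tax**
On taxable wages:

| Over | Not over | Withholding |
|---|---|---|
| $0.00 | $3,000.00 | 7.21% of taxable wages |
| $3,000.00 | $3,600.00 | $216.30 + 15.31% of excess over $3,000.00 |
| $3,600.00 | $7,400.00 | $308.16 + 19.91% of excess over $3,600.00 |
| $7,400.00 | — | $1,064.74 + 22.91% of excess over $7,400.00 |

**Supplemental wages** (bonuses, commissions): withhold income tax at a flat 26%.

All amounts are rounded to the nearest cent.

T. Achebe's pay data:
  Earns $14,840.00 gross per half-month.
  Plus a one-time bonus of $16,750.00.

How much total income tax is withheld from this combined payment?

$7,124.24

Income Tax: taxable = $14,840.00
  $1,064.74 + 22.91% × ($14,840.00 − $7,400.00) = $1,064.74 + 22.91% × $7,440.00 = $2,769.24
Supplemental (26% flat on bonus): 26% × $16,750.00 = $4,355.00
Total income tax: $2,769.24 + $4,355.00 = $7,124.24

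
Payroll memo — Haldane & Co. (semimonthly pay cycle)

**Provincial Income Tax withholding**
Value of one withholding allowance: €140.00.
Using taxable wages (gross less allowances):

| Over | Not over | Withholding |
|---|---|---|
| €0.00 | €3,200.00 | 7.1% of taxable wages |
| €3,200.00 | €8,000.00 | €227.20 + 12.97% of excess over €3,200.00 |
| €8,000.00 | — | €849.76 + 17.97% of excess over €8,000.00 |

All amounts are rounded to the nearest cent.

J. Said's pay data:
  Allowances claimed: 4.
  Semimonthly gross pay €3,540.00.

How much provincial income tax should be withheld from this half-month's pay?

Provincial Income Tax: taxable = €3,540.00 − 4×€140.00 = €2,980.00
  7.1% × €2,980.00 = €211.58

€211.58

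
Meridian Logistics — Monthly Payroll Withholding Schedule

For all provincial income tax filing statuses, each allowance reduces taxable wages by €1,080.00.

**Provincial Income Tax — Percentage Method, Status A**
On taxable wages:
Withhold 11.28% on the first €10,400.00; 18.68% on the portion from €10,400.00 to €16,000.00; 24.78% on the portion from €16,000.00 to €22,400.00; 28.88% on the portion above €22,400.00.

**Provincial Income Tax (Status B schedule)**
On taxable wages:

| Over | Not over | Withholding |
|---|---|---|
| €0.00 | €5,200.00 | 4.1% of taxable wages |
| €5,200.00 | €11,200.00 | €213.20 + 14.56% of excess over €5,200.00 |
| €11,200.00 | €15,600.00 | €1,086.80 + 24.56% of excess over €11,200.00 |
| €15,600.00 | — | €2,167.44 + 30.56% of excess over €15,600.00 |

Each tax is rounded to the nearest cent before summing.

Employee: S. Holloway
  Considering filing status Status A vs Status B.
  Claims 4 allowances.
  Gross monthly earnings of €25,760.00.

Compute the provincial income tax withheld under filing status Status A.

€3,567.23

Provincial Income Tax (Status A): taxable = €25,760.00 − 4×€1,080.00 = €21,440.00
  €2,219.20 + 24.78% × (€21,440.00 − €16,000.00) = €2,219.20 + 24.78% × €5,440.00 = €3,567.23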